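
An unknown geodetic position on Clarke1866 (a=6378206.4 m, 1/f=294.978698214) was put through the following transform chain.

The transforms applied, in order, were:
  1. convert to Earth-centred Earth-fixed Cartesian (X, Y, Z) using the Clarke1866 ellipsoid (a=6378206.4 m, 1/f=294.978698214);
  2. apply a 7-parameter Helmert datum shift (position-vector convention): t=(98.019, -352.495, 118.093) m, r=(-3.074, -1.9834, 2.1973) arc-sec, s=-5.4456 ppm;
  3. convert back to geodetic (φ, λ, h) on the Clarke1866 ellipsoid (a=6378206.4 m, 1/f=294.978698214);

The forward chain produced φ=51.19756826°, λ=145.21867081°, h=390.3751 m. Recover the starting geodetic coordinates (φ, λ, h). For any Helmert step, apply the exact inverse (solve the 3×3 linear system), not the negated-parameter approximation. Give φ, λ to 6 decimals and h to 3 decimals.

start: φ=51.197568°, λ=145.218671°, h=390.375 m
→ ECEF (a=6378206.400, f=1/294.978698214): X=-3289697.3195, Y=2284809.7231, Z=4947447.4290
→ Helmert⁻¹: X=-3289741.3370, Y=2285135.9749, Z=4947421.9665
→ geod (Bowring, a=6378206.400): φ=51.19586800°, λ=145.21519700°, h=509.8170 m

φ=51.195868°, λ=145.215197°, h=509.817 m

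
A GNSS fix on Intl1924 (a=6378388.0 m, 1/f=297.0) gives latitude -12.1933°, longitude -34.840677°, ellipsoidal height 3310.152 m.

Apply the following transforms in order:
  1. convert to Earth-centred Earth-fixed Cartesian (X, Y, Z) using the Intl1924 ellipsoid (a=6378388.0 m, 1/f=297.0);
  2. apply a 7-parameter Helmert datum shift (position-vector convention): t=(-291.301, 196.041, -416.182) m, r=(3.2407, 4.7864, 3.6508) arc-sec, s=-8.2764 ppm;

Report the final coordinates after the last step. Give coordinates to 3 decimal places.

start: φ=-12.193300°, λ=-34.840677°, h=3310.152 m
→ ECEF (a=6378388.000, f=1/297.0): X=5120346.5425, Y=-3564127.3668, Z=-1339025.6823
→ Helmert 7p (PV): X=5120044.8745, Y=-3563790.1627, Z=-1339605.5960

X=5120044.875 m, Y=-3563790.163 m, Z=-1339605.596 m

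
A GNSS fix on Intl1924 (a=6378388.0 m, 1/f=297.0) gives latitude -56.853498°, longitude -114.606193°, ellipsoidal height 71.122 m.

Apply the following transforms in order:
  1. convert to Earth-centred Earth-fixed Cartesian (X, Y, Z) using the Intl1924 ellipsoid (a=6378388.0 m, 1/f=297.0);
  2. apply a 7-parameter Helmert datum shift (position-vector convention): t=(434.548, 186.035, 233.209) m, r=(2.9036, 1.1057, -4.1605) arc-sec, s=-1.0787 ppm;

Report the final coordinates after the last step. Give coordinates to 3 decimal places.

start: φ=-56.853498°, λ=-114.606193°, h=71.122 m
→ ECEF (a=6378388.000, f=1/297.0): X=-1455607.8897, Y=-3178415.6653, Z=-5317167.5641
→ Helmert 7p (PV): X=-1455264.3854, Y=-3178121.9913, Z=-5316965.5593

X=-1455264.385 m, Y=-3178121.991 m, Z=-5316965.559 m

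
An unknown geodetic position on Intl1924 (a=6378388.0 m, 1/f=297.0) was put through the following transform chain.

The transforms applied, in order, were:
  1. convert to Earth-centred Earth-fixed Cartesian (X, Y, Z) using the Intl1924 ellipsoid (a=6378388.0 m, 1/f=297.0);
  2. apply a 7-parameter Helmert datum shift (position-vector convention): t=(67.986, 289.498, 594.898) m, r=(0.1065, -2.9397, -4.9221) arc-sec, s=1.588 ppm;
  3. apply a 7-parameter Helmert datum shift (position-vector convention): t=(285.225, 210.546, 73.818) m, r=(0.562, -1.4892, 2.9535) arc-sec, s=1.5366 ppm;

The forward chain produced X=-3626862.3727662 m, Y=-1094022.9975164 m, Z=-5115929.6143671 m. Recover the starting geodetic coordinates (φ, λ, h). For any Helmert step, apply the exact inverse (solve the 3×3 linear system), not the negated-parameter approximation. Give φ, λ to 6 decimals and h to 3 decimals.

start: X=-3626862.3728, Y=-1094022.9975, Z=-5115929.6144 m
→ Helmert⁻¹: X=-3627194.6285, Y=-1094193.8637, Z=-5115966.4020
→ Helmert⁻¹: X=-3627303.6554, Y=-1094570.8238, Z=-5116500.9132
→ geod (Bowring, a=6378388.000): φ=-53.66402700°, λ=-163.20834900°, h=2138.6290 m

φ=-53.664027°, λ=-163.208349°, h=2138.629 m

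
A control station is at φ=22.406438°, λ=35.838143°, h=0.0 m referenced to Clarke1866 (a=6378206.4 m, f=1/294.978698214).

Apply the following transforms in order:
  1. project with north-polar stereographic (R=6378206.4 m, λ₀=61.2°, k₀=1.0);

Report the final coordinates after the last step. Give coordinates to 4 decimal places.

start: φ=22.406438°, λ=35.838143°, h=0.000 m
→ stereo (R=6378206.4, λ₀=61.2°): E=-3657385.3844, N=-7715687.9633

E=-3657385.3844 m, N=-7715687.9633 m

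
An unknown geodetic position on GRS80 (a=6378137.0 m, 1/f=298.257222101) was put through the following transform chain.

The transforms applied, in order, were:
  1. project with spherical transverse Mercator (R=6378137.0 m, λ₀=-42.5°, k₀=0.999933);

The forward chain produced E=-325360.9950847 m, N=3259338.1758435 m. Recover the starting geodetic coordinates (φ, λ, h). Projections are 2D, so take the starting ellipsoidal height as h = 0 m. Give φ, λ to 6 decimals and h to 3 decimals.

φ=29.239341°, λ=-45.848771°, h=0.000 m

start: E=-325360.9951, N=3259338.1758 m
→ tm⁻¹: φ=29.23934100°, λ=-45.84877100°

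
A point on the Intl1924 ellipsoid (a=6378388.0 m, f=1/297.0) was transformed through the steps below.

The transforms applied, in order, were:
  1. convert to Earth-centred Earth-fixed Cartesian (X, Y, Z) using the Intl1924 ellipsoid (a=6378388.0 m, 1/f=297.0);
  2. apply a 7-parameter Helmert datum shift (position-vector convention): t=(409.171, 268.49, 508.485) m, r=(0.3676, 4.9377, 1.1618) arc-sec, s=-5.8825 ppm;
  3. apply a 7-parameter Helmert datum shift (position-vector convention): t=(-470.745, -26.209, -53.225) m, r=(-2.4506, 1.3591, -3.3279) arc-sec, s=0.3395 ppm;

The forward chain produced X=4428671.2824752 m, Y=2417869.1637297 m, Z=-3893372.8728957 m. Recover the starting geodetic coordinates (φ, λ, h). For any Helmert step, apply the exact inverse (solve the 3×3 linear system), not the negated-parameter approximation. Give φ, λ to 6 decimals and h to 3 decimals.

φ=-37.843256°, λ=28.630290°, h=3108.916 m

start: X=4428671.2825, Y=2417869.1637, Z=-3893372.8729 m
→ Helmert⁻¹: X=4429127.1644, Y=2418012.2671, Z=-3893260.4141
→ Helmert⁻¹: X=4428850.8731, Y=2417726.1146, Z=-3893690.0925
→ geod (Bowring, a=6378388.000): φ=-37.84325600°, λ=28.63029000°, h=3108.9160 m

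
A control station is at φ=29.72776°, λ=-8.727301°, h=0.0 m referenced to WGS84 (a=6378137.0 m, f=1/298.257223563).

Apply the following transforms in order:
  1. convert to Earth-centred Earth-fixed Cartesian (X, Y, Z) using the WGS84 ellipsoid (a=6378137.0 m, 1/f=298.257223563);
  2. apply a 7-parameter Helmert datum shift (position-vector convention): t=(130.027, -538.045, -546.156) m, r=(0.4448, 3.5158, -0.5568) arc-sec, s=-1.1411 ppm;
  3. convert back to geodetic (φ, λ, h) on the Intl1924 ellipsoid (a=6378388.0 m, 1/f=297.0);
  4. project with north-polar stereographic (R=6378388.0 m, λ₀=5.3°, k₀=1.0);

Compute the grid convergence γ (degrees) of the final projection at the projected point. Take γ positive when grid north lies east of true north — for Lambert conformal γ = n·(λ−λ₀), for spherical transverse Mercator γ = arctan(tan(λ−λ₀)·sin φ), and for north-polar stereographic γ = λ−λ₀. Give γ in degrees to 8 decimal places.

-14.03273359

start: φ=29.727760°, λ=-8.727301°, h=0.000 m
→ ECEF (a=6378137.000, f=1/298.257223563): X=5479101.6178, Y=-841092.4417, Z=3144203.2057
→ Helmert 7p (PV): X=5479276.7153, Y=-841651.0978, Z=3143558.2565
→ geod (Bowring, a=6378388.000): φ=29.72226238°, λ=-8.73273359°, h=-324.4533 m
→ into stereo (λ₀=5.3°): φ=29.72226238°, λ−λ₀=-14.03273359°
convergence γ = -14.03273359°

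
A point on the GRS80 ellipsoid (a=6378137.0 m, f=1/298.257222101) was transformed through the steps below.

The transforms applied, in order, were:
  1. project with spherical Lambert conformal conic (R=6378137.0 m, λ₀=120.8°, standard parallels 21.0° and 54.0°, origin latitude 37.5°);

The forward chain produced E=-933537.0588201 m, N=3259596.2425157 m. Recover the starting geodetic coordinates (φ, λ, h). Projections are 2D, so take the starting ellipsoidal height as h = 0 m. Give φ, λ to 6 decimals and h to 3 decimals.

start: E=-933537.0588, N=3259596.2425 m
→ lcc⁻¹: φ=65.85445700°, λ=102.20470400°

φ=65.854457°, λ=102.204704°, h=0.000 m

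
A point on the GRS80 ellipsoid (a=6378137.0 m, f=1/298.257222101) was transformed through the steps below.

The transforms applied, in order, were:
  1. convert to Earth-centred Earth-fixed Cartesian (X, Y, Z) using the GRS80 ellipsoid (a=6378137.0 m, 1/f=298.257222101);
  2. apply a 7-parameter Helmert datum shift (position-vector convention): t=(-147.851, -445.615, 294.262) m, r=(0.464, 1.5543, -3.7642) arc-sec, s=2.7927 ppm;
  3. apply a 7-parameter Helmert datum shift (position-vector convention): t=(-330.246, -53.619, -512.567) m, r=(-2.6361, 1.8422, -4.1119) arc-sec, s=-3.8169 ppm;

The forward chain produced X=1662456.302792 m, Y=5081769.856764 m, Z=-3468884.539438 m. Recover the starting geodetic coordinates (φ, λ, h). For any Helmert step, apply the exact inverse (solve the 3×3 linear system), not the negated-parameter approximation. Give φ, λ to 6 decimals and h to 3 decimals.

start: X=1662456.3028, Y=5081769.8568, Z=-3468884.5394 m
→ Helmert⁻¹: X=1662722.5634, Y=5081920.3447, Z=-3468305.4129
→ Helmert⁻¹: X=1662799.1579, Y=5082374.3085, Z=-3468588.8912
→ geod (Bowring, a=6378137.000): φ=-33.14498800°, λ=71.88346900°, h=2113.3980 m

φ=-33.144988°, λ=71.883469°, h=2113.398 m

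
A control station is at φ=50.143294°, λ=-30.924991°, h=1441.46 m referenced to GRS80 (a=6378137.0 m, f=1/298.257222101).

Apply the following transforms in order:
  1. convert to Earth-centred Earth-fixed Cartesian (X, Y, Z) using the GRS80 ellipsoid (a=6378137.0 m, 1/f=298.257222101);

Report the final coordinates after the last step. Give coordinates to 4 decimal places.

X=3514201.0312 m, Y=-2105288.3130 m, Z=4874125.4653 m

start: φ=50.143294°, λ=-30.924991°, h=1441.460 m
→ ECEF (a=6378137.000, f=1/298.257222101): X=3514201.0312, Y=-2105288.3130, Z=4874125.4653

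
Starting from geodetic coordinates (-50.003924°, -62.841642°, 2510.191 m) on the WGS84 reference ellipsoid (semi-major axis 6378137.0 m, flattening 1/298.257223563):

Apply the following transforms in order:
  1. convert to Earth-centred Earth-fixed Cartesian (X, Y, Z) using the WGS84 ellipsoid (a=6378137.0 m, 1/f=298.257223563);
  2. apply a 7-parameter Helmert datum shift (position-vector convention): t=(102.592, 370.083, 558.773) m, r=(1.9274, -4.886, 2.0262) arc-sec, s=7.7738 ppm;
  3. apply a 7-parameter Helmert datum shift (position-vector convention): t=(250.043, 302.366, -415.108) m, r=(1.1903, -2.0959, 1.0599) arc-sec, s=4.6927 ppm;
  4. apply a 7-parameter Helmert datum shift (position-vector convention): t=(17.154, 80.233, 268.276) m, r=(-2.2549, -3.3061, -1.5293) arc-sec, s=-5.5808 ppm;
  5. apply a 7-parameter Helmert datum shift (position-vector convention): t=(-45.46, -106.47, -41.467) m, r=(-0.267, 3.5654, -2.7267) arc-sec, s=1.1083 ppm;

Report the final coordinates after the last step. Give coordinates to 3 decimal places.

X=1876101.238 m, Y=-3655482.935 m, Z=-4864610.458 m

start: φ=-50.003924°, λ=-62.841642°, h=2510.191 m
→ ECEF (a=6378137.000, f=1/298.257223563): X=1875624.0782, Y=-3656103.3210, Z=-4864992.6076
→ Helmert 7p (PV): X=1875892.4090, Y=-3655697.7746, Z=-4864461.3880
→ Helmert 7p (PV): X=1876219.4691, Y=-3655374.8526, Z=-4864901.3582
→ Helmert 7p (PV): X=1876277.0268, Y=-3655341.3135, Z=-4864535.8989
→ Helmert 7p (PV): X=1876101.2385, Y=-3655482.9350, Z=-4864610.4581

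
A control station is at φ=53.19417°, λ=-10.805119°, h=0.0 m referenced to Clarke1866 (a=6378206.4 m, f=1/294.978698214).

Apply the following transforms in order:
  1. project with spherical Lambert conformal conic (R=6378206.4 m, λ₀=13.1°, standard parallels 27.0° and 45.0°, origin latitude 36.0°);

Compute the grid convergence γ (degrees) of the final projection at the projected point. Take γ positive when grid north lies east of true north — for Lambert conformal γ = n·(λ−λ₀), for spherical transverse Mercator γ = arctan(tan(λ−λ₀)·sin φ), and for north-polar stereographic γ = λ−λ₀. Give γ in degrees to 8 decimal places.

start: φ=53.194170°, λ=-10.805119°, h=0.000 m
→ into lcc (λ₀=13.1°): φ=53.19417000°, λ−λ₀=-23.90511900°
convergence γ = -14.10961813°

-14.10961813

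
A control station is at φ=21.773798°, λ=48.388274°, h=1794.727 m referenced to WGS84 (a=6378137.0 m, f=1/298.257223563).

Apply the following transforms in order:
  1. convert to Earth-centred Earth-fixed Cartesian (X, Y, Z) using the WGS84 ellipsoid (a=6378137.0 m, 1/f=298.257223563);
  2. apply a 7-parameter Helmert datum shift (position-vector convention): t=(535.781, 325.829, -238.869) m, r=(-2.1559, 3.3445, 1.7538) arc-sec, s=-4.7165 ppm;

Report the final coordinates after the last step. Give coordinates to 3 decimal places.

X=3936840.035 m, Y=4432122.395 m, Z=2351476.834 m

start: φ=21.773798°, λ=48.388274°, h=1794.727 m
→ ECEF (a=6378137.000, f=1/298.257223563): X=3936322.3670, Y=4431759.4179, Z=2351836.9418
→ Helmert 7p (PV): X=3936840.0347, Y=4432122.3951, Z=2351476.8338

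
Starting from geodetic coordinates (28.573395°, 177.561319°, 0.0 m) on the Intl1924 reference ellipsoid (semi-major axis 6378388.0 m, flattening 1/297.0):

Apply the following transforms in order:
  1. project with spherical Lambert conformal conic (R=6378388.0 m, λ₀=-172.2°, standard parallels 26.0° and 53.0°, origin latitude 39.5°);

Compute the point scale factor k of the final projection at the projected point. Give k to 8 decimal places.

start: φ=28.573395°, λ=177.561319°, h=0.000 m
→ into lcc (λ₀=-172.2°): φ=28.57339500°, λ−λ₀=-10.23868100°
scale k = 0.99075927

0.99075927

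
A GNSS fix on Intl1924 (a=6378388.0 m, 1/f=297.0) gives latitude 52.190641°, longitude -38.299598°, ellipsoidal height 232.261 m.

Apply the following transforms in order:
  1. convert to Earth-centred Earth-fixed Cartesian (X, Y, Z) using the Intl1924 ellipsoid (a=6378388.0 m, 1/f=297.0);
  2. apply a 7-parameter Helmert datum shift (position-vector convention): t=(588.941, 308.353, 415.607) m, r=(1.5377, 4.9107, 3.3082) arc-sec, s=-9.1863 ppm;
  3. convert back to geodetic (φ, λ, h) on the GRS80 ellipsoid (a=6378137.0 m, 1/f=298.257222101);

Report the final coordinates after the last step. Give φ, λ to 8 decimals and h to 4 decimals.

start: φ=52.190641°, λ=-38.299598°, h=232.261 m
→ ECEF (a=6378388.000, f=1/297.0): X=3075205.9716, Y=-2428616.3011, Z=5016117.7097
→ Helmert 7p (PV): X=3075925.0354, Y=-2428273.7112, Z=5016395.9190
→ geod (Bowring, a=6378137.000): φ=52.18887833°, λ=-38.28915155°, h=861.9218 m

φ=52.18887833°, λ=-38.28915155°, h=861.9218 m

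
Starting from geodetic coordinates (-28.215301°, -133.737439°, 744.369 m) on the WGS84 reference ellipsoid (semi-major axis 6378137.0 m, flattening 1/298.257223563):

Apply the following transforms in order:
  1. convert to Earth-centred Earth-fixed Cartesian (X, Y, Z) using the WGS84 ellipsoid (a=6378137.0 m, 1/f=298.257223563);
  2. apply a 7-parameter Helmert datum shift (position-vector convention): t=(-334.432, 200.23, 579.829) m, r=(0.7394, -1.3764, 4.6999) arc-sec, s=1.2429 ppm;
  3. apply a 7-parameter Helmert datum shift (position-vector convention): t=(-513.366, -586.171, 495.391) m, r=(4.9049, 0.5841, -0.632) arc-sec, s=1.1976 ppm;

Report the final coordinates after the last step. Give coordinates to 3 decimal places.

start: φ=-28.215301°, λ=-133.737439°, h=744.369 m
→ ECEF (a=6378137.000, f=1/298.257223563): X=-3888963.1809, Y=-4064247.2777, Z=-2997903.1616
→ Helmert 7p (PV): X=-3889189.8344, Y=-4064129.9656, Z=-2997367.5788
→ Helmert 7p (PV): X=-3889728.7987, Y=-4064637.8108, Z=-2996961.4077

X=-3889728.799 m, Y=-4064637.811 m, Z=-2996961.408 m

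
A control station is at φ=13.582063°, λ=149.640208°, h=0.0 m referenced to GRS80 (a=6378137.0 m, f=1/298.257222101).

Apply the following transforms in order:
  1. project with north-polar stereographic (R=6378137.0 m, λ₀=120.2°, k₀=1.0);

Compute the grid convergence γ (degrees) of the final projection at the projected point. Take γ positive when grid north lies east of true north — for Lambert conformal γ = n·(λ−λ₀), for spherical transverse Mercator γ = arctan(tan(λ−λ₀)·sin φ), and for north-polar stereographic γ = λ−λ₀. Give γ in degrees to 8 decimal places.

29.44020800

start: φ=13.582063°, λ=149.640208°, h=0.000 m
→ into stereo (λ₀=120.2°): φ=13.58206300°, λ−λ₀=29.44020800°
convergence γ = 29.44020800°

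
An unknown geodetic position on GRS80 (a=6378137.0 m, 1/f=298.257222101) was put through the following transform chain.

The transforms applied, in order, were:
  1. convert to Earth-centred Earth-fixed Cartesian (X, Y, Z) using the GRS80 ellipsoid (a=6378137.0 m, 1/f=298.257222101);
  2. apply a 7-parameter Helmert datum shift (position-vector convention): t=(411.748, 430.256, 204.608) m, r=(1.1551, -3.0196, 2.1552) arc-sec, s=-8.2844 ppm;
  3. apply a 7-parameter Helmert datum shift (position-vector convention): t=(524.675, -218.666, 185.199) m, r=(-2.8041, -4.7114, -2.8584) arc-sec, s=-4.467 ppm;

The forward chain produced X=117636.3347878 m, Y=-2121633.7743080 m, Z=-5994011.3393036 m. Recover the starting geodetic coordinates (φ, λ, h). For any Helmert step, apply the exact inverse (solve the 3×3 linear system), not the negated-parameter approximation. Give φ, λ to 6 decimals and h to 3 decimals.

φ=-70.601709°, λ=-86.857729°, h=880.703 m

start: X=117636.3348, Y=-2121633.7743, Z=-5994011.3393 m
→ Helmert⁻¹: X=117004.6625, Y=-2121341.4734, Z=-5994254.8260
→ Helmert⁻¹: X=116483.9540, Y=-2121824.0940, Z=-5994498.9178
→ geod (Bowring, a=6378137.000): φ=-70.60170900°, λ=-86.85772900°, h=880.7030 m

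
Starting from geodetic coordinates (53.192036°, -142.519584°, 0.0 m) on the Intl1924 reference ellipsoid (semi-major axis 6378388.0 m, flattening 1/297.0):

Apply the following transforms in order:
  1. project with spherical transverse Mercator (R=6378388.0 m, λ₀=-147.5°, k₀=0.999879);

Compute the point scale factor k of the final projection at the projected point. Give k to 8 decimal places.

1.00123432

start: φ=53.192036°, λ=-142.519584°, h=0.000 m
→ into tm (λ₀=-147.5°): φ=53.19203600°, λ−λ₀=4.98041600°
scale k = 1.00123432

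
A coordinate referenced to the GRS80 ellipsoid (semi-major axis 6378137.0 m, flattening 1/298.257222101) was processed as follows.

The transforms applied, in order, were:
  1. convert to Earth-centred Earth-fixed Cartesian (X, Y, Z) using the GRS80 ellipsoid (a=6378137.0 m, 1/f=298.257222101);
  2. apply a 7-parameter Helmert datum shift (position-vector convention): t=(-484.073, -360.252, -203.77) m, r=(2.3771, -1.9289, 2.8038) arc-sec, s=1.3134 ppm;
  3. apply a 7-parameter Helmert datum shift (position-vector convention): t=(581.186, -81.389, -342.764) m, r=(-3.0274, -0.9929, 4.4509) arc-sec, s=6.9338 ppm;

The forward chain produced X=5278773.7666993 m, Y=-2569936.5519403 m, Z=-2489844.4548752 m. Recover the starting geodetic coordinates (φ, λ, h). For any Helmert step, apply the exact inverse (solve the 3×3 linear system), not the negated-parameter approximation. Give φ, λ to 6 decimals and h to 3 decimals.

φ=-23.116873°, λ=-25.957469°, h=1864.284 m

start: X=5278773.7667, Y=-2569936.5519, Z=-2489844.4549 m
→ Helmert⁻¹: X=5278088.5440, Y=-2569914.6981, Z=-2489547.5558
→ Helmert⁻¹: X=5278507.4749, Y=-2569651.5117, Z=-2489360.2647
→ geod (Bowring, a=6378137.000): φ=-23.11687300°, λ=-25.95746900°, h=1864.2840 m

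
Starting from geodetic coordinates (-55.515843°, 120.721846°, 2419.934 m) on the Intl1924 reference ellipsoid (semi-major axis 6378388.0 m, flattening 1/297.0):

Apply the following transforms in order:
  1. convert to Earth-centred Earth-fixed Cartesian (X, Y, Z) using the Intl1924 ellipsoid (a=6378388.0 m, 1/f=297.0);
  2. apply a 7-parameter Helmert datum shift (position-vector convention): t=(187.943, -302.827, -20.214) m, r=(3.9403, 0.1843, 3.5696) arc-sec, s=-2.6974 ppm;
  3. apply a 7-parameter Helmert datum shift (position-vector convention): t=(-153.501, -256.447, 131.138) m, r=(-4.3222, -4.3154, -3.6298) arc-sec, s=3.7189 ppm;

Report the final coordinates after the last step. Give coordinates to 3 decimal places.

start: φ=-55.515843°, λ=120.721846°, h=2419.934 m
→ ECEF (a=6378388.000, f=1/297.0): X=-1849837.9721, Y=3112778.0126, Z=-5236212.7543
→ Helmert 7p (PV): X=-1849703.5872, Y=3112534.8039, Z=-5236157.7277
→ Helmert 7p (PV): X=-1849699.6438, Y=3112212.7608, Z=-5236149.9836

X=-1849699.644 m, Y=3112212.761 m, Z=-5236149.984 m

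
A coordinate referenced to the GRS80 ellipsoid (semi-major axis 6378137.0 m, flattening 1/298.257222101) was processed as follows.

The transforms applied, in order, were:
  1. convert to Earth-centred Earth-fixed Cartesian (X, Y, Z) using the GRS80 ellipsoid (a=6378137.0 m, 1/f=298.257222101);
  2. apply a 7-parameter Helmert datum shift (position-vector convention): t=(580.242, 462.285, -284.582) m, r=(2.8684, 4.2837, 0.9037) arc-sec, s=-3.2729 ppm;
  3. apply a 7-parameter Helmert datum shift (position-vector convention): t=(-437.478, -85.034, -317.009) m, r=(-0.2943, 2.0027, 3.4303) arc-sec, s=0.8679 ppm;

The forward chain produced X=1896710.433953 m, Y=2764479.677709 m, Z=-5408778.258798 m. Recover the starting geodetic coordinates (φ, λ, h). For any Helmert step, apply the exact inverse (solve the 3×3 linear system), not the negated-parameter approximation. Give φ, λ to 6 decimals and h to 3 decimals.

φ=-58.379431°, λ=55.540153°, h=178.895 m

start: X=1896710.4340, Y=2764479.6777, Z=-5408778.2588 m
→ Helmert⁻¹: X=1897244.7537, Y=2764538.4769, Z=-5408434.1903
→ Helmert⁻¹: X=1896795.1457, Y=2764001.7200, Z=-5408166.3534
→ geod (Bowring, a=6378137.000): φ=-58.37943100°, λ=55.54015300°, h=178.8950 m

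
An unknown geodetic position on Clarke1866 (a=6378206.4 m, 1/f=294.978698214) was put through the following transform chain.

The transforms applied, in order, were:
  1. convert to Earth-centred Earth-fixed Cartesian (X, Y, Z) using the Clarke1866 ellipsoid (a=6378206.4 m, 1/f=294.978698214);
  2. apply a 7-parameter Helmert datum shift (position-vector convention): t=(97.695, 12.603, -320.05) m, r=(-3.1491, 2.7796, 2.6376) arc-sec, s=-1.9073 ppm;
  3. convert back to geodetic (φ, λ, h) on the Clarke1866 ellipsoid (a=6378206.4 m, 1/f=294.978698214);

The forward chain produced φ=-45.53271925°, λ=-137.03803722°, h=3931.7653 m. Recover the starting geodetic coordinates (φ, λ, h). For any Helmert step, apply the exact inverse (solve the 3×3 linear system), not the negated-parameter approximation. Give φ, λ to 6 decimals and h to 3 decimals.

φ=-45.531350°, λ=-137.039619°, h=3772.054 m

start: φ=-45.532719°, λ=-137.038037°, h=3931.765 m
→ ECEF (a=6378206.400, f=1/294.978698214): X=-3277336.4109, Y=-3052100.4302, Z=-4531619.7717
→ Helmert⁻¹: X=-3277418.3198, Y=-3052007.7626, Z=-4531399.1262
→ geod (Bowring, a=6378206.400): φ=-45.53135000°, λ=-137.03961900°, h=3772.0540 m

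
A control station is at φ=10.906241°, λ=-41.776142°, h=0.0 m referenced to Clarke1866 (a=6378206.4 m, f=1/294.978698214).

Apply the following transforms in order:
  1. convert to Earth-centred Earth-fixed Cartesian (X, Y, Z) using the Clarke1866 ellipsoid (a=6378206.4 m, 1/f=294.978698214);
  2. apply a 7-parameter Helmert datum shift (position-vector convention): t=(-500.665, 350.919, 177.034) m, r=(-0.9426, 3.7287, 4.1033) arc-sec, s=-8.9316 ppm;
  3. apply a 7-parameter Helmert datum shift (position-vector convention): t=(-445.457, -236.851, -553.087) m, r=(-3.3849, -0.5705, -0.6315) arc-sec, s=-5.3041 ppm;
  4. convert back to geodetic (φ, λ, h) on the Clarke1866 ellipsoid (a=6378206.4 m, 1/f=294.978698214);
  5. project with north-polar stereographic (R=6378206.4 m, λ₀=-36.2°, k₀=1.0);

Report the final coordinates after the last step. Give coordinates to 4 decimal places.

start: φ=10.906241°, λ=-41.776142°, h=0.000 m
→ ECEF (a=6378206.400, f=1/294.978698214): X=4671222.9328, Y=-4173056.5799, Z=1198748.9871
→ Helmert 7p (PV): X=4670785.2316, Y=-4172569.9853, Z=1198849.9423
→ Helmert 7p (PV): X=4670298.9098, Y=-4172779.3310, Z=1198371.8886
→ geod (Bowring, a=6378206.400): φ=10.90438765°, λ=-41.77988230°, h=-929.3517 m
→ stereo (R=6378206.4, λ₀=-36.2°): E=-1024205.0238, N=-10483552.0949

E=-1024205.0238 m, N=-10483552.0949 m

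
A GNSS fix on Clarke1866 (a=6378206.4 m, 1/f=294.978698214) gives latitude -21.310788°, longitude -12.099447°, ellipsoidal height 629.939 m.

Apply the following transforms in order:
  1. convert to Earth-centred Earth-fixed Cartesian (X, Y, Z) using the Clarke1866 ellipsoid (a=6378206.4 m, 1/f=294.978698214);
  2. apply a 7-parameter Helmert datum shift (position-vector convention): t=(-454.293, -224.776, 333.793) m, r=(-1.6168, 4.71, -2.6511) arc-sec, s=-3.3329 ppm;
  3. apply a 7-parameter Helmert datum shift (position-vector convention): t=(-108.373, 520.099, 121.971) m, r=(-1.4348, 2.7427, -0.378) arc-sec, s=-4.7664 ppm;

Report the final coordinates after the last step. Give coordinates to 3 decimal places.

X=5812542.178 m, Y=-1246008.899 m, Z=-2303296.294 m

start: φ=-21.310788°, λ=-12.099447°, h=629.939 m
→ ECEF (a=6378206.400, f=1/294.978698214): X=5813253.4547, Y=-1246194.8690, Z=-2303579.1187
→ Helmert 7p (PV): X=5812711.1682, Y=-1246508.2649, Z=-2303360.6235
→ Helmert 7p (PV): X=5812542.1775, Y=-1246008.8992, Z=-2303296.2941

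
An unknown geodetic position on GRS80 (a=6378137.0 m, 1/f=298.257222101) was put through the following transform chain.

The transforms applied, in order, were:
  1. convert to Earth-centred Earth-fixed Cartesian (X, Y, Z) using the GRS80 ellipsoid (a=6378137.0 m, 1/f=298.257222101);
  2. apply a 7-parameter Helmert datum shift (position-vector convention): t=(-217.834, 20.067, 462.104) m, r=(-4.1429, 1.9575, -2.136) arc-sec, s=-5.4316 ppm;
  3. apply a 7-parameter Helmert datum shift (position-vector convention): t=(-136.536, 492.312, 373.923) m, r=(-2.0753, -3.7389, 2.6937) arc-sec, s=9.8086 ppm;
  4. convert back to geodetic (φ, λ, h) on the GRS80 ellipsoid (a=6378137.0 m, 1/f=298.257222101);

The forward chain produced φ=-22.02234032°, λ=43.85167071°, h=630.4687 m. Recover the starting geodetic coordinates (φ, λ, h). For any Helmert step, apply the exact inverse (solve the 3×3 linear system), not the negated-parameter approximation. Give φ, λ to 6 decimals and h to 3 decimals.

φ=-22.028832°, λ=43.846198°, h=823.743 m

start: φ=-22.022340°, λ=43.851671°, h=630.469 m
→ ECEF (a=6378137.000, f=1/298.257222101): X=4266341.9492, Y=4098666.9271, Z=-2376942.7442
→ Helmert⁻¹: X=4266447.0631, Y=4098102.6200, Z=-2377329.4535
→ Helmert⁻¹: X=4266668.1974, Y=4098196.7528, Z=-2377681.6675
→ geod (Bowring, a=6378137.000): φ=-22.02883200°, λ=43.84619800°, h=823.7430 m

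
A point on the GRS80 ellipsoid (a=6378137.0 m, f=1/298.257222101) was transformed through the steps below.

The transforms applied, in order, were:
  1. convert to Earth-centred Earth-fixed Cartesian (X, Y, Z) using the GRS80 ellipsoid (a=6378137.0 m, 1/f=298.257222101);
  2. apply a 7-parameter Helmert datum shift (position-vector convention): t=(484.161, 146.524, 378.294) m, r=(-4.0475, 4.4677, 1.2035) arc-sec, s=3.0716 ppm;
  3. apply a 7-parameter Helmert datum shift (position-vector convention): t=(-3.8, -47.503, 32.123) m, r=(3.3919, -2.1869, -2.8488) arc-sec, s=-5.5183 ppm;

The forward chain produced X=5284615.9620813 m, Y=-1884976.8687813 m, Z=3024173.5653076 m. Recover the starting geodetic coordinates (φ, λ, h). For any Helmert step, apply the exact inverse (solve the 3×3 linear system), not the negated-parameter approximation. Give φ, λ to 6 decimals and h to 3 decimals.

start: X=5284615.9621, Y=-1884976.8688, Z=3024173.5653 m
→ Helmert⁻¹: X=5284707.0193, Y=-1884817.0483, Z=3024133.0947
→ Helmert⁻¹: X=5284130.1325, Y=-1885047.9500, Z=3023822.9773
→ geod (Bowring, a=6378137.000): φ=28.48468900°, λ=-19.63322900°, h=-5.2120 m

φ=28.484689°, λ=-19.633229°, h=-5.212 m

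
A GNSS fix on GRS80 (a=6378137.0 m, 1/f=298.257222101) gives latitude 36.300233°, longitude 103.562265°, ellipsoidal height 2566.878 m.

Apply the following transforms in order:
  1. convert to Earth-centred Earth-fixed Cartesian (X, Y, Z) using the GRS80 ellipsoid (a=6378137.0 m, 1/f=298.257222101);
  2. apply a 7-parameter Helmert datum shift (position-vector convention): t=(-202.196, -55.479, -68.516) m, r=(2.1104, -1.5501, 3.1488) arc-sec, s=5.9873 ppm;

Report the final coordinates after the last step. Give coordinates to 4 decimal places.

start: φ=36.300233°, λ=103.562265°, h=2566.878 m
→ ECEF (a=6378137.000, f=1/298.257222101): X=-1207313.3075, Y=5004855.0677, Z=3756611.7892
→ Helmert 7p (PV): X=-1207627.3672, Y=5004772.6875, Z=3756607.8996

X=-1207627.3672 m, Y=5004772.6875 m, Z=3756607.8996 m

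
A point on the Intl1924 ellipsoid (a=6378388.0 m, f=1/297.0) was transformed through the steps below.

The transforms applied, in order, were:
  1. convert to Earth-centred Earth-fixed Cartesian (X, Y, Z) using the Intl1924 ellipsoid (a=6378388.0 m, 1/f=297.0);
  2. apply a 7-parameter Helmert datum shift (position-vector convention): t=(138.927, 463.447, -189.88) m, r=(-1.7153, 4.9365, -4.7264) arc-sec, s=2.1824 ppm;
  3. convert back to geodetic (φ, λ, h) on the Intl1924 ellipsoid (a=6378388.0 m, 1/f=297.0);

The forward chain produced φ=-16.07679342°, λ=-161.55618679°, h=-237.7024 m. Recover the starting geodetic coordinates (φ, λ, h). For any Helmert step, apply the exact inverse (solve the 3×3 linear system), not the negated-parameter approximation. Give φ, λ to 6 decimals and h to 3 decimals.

φ=-16.075908°, λ=-161.551181°, h=-36.373 m

start: φ=-16.076793°, λ=-161.556187°, h=-237.702 m
→ ECEF (a=6378388.000, f=1/297.0): X=-5815403.9654, Y=-1939467.7258, Z=-1754850.2842
→ Helmert⁻¹: X=-5815443.7483, Y=-1940045.6025, Z=-1754811.8883
→ geod (Bowring, a=6378388.000): φ=-16.07590800°, λ=-161.55118100°, h=-36.3730 m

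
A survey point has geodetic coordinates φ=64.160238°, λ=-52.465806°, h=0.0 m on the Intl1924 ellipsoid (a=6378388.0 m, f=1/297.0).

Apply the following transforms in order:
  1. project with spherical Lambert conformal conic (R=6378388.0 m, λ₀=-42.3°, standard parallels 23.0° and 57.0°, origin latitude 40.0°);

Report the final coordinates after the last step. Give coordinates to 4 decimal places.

start: φ=64.160238°, λ=-52.465806°, h=0.000 m
→ lcc (R=6378388.0, λ₀=-42.3°): E=-520478.1375, N=2682729.5198

E=-520478.1375 m, N=2682729.5198 m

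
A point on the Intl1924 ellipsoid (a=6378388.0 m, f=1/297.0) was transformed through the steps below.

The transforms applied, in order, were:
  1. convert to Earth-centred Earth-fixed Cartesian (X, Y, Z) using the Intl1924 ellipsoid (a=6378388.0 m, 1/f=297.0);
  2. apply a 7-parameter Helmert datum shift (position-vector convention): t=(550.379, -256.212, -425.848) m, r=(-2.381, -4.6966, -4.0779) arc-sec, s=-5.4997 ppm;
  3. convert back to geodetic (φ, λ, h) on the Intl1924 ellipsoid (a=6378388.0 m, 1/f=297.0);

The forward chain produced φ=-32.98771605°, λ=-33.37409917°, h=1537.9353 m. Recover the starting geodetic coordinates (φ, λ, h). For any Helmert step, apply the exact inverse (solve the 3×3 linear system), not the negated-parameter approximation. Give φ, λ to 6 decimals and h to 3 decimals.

φ=-32.988900°, λ=-33.374023°, h=837.878 m

start: φ=-32.987716°, λ=-33.374099°, h=1537.935 m
→ ECEF (a=6378388.000, f=1/297.0): X=4473395.4102, Y=-2946760.2242, Z=-3453705.3907
→ Helmert⁻¹: X=4472849.2476, Y=-2946391.9235, Z=-3453434.3919
→ geod (Bowring, a=6378388.000): φ=-32.98890000°, λ=-33.37402300°, h=837.8780 m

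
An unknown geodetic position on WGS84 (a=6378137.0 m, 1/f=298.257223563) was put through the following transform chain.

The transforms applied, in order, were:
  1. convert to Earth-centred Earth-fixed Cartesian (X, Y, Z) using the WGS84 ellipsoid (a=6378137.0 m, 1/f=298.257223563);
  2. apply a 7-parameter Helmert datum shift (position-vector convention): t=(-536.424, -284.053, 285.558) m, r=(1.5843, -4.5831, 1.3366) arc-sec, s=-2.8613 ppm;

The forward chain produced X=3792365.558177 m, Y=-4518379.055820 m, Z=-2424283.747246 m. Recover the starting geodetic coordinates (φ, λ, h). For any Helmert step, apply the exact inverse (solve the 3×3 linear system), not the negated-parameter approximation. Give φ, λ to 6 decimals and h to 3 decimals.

φ=-22.479077°, λ=-49.987718°, h=2902.028 m

start: X=3792365.5582, Y=-4518379.0558, Z=-2424283.7472 m
→ Helmert⁻¹: X=3792829.6832, Y=-4518151.1314, Z=-2424625.8140
→ geod (Bowring, a=6378137.000): φ=-22.47907700°, λ=-49.98771800°, h=2902.0280 m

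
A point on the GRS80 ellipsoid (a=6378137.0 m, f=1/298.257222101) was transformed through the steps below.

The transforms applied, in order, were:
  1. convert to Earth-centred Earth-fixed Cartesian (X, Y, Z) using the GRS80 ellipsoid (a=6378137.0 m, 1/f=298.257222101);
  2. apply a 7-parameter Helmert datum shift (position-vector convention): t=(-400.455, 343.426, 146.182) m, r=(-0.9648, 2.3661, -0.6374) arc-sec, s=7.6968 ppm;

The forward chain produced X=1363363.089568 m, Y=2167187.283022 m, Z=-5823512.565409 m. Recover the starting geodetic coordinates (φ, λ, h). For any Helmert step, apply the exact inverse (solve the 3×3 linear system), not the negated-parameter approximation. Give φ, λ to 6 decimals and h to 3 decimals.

φ=-66.408878°, λ=57.813834°, h=1358.052 m

start: X=1363363.0896, Y=2167187.2830, Z=-5823512.5654 m
→ Helmert⁻¹: X=1363813.1554, Y=2166858.6336, Z=-5823588.1442
→ geod (Bowring, a=6378137.000): φ=-66.40887800°, λ=57.81383400°, h=1358.0520 m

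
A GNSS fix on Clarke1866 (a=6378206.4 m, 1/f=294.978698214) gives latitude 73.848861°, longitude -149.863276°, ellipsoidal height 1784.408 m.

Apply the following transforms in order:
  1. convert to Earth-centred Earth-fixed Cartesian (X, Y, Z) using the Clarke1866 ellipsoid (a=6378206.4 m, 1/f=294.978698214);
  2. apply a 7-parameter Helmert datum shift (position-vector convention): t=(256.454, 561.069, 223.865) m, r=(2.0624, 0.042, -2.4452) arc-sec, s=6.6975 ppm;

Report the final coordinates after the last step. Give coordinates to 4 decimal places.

start: φ=73.848861°, λ=-149.863276°, h=1784.408 m
→ ECEF (a=6378206.400, f=1/294.978698214): X=-1539657.6747, Y=-893827.2879, Z=6105802.1906
→ Helmert 7p (PV): X=-1539420.8854, Y=-893315.0042, Z=6106058.3254

X=-1539420.8854 m, Y=-893315.0042 m, Z=6106058.3254 m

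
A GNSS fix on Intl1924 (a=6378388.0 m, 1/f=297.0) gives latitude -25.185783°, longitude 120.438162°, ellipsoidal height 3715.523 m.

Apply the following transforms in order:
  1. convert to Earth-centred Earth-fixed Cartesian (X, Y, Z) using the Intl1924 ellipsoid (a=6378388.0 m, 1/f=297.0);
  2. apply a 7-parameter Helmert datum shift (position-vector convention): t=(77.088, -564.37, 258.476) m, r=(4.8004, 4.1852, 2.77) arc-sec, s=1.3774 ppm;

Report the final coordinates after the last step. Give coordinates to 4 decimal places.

start: φ=-25.185783°, λ=120.438162°, h=3715.523 m
→ ECEF (a=6378388.000, f=1/297.0): X=-2927633.0706, Y=4982423.4585, Z=-2699329.5277
→ Helmert 7p (PV): X=-2927681.6965, Y=4981889.4566, Z=-2698899.4106

X=-2927681.6965 m, Y=4981889.4566 m, Z=-2698899.4106 m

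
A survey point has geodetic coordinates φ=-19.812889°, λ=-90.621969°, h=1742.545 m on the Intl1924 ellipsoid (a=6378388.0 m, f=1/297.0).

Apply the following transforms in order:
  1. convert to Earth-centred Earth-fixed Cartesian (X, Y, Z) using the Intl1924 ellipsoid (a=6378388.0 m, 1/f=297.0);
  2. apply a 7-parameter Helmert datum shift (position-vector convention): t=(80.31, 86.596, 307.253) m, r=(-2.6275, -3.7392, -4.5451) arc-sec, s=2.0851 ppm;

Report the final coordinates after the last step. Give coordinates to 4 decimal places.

X=-65196.1710 m, Y=-6004372.5692 m, Z=-2148460.0802 m

start: φ=-19.812889°, λ=-90.621969°, h=1742.545 m
→ ECEF (a=6378388.000, f=1/297.0): X=-65182.9904, Y=-6004420.7087, Z=-2148838.1584
→ Helmert 7p (PV): X=-65196.1710, Y=-6004372.5692, Z=-2148460.0802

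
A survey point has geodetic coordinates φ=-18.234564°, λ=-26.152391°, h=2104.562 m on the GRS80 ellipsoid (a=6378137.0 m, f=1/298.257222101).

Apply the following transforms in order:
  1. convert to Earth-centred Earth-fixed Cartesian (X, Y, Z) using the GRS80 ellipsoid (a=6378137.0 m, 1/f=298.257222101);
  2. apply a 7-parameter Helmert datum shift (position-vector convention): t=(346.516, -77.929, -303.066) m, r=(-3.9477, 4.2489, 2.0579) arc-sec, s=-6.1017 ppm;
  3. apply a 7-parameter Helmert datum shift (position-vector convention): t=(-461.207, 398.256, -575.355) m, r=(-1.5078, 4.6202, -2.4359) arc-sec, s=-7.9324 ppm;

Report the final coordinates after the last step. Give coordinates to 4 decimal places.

start: φ=-18.234564°, λ=-26.152391°, h=2104.562 m
→ ECEF (a=6378137.000, f=1/298.257222101): X=5441253.4647, Y=-2671814.8861, Z=-1983717.7984
→ Helmert 7p (PV): X=5441552.5734, Y=-2671860.1917, Z=-1984069.7099
→ Helmert 7p (PV): X=5440972.2070, Y=-2671519.5068, Z=-1984731.6816

X=5440972.2070 m, Y=-2671519.5068 m, Z=-1984731.6816 m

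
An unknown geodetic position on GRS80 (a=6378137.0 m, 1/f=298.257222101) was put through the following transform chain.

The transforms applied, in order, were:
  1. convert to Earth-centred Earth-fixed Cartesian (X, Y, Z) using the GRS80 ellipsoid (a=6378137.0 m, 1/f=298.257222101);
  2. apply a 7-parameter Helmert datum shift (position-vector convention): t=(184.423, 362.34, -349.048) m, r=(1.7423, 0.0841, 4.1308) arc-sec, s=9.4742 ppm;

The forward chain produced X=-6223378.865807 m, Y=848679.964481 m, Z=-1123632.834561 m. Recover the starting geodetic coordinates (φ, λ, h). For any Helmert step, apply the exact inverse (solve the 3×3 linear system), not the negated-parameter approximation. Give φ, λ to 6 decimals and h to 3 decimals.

φ=-10.206271°, λ=172.236936°, h=3232.533 m

start: X=-6223378.8658, Y=848679.9645, Z=-1123632.8346 m
→ Helmert⁻¹: X=-6223486.8770, Y=848424.7350, Z=-1123282.8485
→ geod (Bowring, a=6378137.000): φ=-10.20627100°, λ=172.23693600°, h=3232.5330 m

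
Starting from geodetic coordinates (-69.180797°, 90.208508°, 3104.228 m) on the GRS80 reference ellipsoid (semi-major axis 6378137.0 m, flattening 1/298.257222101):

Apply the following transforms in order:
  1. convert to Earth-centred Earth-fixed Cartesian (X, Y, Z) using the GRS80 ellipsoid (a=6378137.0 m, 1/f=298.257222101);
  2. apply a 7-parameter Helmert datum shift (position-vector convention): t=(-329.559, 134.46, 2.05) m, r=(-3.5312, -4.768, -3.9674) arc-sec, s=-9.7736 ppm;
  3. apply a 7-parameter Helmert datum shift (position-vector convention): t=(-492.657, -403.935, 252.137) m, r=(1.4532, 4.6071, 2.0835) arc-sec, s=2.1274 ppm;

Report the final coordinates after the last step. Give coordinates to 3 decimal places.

start: φ=-69.180797°, λ=90.208508°, h=3104.228 m
→ ECEF (a=6378137.000, f=1/298.257222101): X=-8277.8892, Y=2274665.8310, Z=-5942072.2947
→ Helmert 7p (PV): X=-8426.2606, Y=2274676.4928, Z=-5942051.3019
→ Helmert 7p (PV): X=-9074.6334, Y=2274319.1755, Z=-5941795.5919

X=-9074.633 m, Y=2274319.176 m, Z=-5941795.592 m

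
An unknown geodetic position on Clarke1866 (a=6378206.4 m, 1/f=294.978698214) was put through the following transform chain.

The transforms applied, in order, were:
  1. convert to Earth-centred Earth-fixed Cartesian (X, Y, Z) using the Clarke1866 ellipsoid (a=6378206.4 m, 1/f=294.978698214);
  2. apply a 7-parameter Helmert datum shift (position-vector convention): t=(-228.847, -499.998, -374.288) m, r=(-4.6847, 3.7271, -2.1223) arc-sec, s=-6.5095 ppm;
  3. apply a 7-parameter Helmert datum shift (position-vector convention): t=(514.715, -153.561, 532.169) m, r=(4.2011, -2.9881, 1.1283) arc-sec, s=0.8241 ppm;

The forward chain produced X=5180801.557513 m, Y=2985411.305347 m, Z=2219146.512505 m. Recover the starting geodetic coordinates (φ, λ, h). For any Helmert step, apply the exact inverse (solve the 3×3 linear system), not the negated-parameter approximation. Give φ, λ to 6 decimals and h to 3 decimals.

start: X=5180801.5575, Y=2985411.3053, Z=2219146.5125 m
→ Helmert⁻¹: X=5180331.0435, Y=2985579.2536, Z=2218476.6603
→ Helmert⁻¹: X=5180522.7923, Y=2986101.5943, Z=2219026.8220
→ geod (Bowring, a=6378206.400): φ=20.48733500°, λ=29.95954900°, h=2408.2230 m

φ=20.487335°, λ=29.959549°, h=2408.223 m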